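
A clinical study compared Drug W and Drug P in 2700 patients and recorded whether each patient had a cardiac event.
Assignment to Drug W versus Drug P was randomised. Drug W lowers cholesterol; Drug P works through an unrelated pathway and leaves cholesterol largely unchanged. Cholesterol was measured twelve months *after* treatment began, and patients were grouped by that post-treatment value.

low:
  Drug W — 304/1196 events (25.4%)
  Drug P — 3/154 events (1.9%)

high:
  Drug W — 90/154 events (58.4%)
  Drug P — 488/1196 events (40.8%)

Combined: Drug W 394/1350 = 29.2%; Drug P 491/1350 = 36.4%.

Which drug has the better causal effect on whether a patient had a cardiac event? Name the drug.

Within every cholesterol level Drug P has the lower rate, yet pooled Drug W does — Simpson's reversal.
Cholesterol lies on the pathway drug → cholesterol → outcome, so adjusting for it blocks the indirect effect. For the total causal effect of drug, use the unadjusted pooled rates.
Pooled: Drug W 29.2% vs Drug P 36.4%; Drug W is lower overall.

Drug W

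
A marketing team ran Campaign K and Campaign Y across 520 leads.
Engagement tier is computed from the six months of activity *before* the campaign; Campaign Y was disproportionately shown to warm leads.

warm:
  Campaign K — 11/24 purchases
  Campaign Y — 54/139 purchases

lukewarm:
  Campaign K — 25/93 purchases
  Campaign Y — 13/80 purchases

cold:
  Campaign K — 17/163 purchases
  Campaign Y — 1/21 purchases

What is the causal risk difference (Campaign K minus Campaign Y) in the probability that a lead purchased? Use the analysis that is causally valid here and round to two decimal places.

Engagement tier is set before the campaign has any effect — it is not caused by the campaign — and it independently drives the outcome. That makes it a confounder, so the causal comparison is within engagement tier levels.
Adjusting over the population distribution of engagement tier: 0.313·(0.458−0.388) + 0.333·(0.269−0.163) + 0.354·(0.104−0.048) = +0.077.

+0.08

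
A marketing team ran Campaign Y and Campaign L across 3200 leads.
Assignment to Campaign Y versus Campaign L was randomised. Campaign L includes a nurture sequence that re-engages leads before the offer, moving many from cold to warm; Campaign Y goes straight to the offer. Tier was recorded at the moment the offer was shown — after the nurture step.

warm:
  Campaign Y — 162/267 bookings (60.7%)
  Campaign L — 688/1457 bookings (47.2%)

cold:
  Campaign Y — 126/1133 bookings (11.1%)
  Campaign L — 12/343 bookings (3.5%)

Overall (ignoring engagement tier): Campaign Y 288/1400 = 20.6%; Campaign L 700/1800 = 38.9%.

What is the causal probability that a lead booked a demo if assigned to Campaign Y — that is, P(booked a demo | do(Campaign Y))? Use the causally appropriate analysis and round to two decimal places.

0.21

Engagement tier is recorded after the campaign and is itself shifted by it — it sits on the causal path from campaign to outcome. Conditioning on a mediator would strip out part of the effect we want; the pooled comparison gives the total causal effect.
So P(outcome | do(Campaign Y)) is just the pooled rate for Campaign Y: 288/1400 = 0.206.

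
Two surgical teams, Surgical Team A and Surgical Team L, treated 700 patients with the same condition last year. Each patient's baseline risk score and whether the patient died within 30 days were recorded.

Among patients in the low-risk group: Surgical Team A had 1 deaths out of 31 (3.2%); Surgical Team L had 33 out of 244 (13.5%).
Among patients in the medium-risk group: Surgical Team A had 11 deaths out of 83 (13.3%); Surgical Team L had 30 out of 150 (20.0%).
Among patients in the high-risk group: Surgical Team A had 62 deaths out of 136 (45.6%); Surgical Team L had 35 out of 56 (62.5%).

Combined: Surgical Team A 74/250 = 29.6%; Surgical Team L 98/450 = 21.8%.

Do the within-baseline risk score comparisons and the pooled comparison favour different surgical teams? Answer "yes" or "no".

Within each baseline risk score level (low-risk 3.2% vs 13.5%; medium-risk 13.3% vs 20.0%; high-risk 45.6% vs 62.5%), Surgical Team A has the lower rate every time. Pooled: 29.6% vs 21.8% — Surgical Team L has the lower rate overall. The two comparisons disagree.

yes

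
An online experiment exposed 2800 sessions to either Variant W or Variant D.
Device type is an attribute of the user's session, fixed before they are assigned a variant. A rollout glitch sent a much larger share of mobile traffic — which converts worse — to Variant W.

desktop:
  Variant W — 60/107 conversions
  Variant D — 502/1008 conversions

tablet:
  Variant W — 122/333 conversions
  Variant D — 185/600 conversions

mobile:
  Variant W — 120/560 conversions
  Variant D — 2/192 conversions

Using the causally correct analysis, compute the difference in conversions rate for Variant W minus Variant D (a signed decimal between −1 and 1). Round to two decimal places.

+0.10

Here device type is a common cause — it drives both which variant a case falls under and the outcome. The crude comparison mixes populations; the stratum-specific rates are the causally relevant ones.
Adjusting over the population distribution of device type: 0.398·(0.561−0.498) + 0.333·(0.366−0.308) + 0.269·(0.214−0.010) = +0.099.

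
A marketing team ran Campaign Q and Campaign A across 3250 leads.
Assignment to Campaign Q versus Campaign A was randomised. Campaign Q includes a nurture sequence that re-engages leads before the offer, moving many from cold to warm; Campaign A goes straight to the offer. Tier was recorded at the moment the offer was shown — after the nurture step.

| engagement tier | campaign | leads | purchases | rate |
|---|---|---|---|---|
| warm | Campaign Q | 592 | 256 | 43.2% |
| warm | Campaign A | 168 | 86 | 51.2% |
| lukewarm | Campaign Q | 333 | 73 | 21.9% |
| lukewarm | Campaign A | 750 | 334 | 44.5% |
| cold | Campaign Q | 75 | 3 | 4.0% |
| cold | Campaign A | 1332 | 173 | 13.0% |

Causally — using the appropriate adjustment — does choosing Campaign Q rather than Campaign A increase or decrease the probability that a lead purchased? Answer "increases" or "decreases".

The stratified and pooled comparisons disagree (Campaign A wins within each engagement tier; Campaign Q wins overall), so the answer turns on the causal role of engagement tier.
Because the campaign influences engagement tier, engagement tier is a post-treatment mediator, not a confounder. Stratifying on it would bias the estimate; the causal effect is the crude pooled difference.
Pooled: Campaign Q 33.2% vs Campaign A 26.4%; Campaign Q is higher overall.

increases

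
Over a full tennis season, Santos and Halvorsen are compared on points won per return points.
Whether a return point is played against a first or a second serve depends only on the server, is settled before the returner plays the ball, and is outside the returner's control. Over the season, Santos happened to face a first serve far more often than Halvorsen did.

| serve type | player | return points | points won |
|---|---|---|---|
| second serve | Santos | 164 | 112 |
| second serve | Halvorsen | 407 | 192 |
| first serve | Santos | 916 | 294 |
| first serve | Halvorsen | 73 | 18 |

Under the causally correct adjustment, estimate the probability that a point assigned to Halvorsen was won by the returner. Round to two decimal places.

0.33

Santos is higher inside every serve type stratum but Halvorsen is higher in aggregate. Whether to stratify depends on how serve type relates to the player.
Here serve type is a common cause — it drives both which player a case falls under and the outcome. The crude comparison mixes populations; the stratum-specific rates are the causally relevant ones.
Standardising Halvorsen to the population serve type mix: 0.366·192/407 + 0.634·18/73 = 0.329.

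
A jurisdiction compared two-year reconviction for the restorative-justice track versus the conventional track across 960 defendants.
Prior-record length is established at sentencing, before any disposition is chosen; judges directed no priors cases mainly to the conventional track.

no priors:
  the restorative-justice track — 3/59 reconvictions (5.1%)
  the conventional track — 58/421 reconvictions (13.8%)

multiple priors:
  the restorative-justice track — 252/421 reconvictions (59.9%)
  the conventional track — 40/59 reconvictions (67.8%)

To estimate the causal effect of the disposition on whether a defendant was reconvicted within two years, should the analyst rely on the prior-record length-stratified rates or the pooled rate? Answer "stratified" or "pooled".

stratified

The prior-record length-specific comparison favours the restorative-justice track throughout, but the pooled figures favour the conventional track. The question is whether to condition on prior-record length.
Since prior-record length is a pre-existing factor (not a product of the disposition) and it affects the outcome on its own, it is a confounder. The stratified rates, not the pooled rate, identify the causal effect.
Within each level — no priors: 5.1% vs 13.8%; multiple priors: 59.9% vs 67.8% — the restorative-justice track is lower every time.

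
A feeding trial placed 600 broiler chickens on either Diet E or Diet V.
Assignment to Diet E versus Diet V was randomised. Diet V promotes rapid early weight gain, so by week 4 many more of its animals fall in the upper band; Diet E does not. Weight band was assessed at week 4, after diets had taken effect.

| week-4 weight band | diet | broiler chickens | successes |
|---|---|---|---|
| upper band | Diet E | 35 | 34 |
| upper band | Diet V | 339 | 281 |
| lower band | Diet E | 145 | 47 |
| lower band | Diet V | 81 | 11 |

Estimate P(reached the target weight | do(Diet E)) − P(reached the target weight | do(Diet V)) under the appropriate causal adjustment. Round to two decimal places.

-0.25

The stratified and pooled comparisons disagree (Diet E wins within each week-4 weight band; Diet V wins overall), so the answer turns on the causal role of week-4 weight band.
The distribution of week-4 weight band is itself part of what the diet does — it is an intermediate outcome. Holding it fixed would remove that part of the effect; the total effect is the pooled difference.
The causal difference is the pooled difference: 0.450 − 0.695 = -0.245.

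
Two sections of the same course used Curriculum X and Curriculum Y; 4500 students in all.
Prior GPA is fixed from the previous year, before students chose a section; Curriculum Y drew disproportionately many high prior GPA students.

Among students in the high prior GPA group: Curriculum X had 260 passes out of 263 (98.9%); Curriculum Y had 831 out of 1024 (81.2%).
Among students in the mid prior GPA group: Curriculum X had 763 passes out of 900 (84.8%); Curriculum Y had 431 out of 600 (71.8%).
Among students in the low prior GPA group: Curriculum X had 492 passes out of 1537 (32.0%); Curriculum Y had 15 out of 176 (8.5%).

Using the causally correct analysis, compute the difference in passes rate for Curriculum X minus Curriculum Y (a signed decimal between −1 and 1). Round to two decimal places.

+0.18

The stratified and pooled comparisons disagree (Curriculum X wins within each prior GPA band; Curriculum Y wins overall), so the answer turns on the causal role of prior GPA band.
The imbalance in prior GPA band arose from how students were allocated, not from anything the teaching method did; and prior GPA band independently affects the outcome. The pooled gap is confounded — condition on prior GPA band.
Adjusting over the population distribution of prior GPA band: 0.286·(0.989−0.812) + 0.333·(0.848−0.718) + 0.381·(0.320−0.085) = +0.183.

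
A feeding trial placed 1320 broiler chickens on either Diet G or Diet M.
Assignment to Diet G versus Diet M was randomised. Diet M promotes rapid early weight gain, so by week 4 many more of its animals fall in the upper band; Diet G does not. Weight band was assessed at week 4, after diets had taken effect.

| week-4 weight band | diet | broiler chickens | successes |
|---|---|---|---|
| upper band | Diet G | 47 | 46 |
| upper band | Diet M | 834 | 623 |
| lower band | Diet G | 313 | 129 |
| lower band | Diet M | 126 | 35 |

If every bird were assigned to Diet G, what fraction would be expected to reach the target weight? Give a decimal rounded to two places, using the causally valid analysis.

The stratified and pooled comparisons disagree (Diet G wins within each week-4 weight band; Diet M wins overall), so the answer turns on the causal role of week-4 weight band.
Week-4 weight band is downstream of the diet. One should not condition on a consequence of treatment, so the overall rates are the right comparison.
So P(outcome | do(Diet G)) is just the pooled rate for Diet G: 175/360 = 0.486.

0.49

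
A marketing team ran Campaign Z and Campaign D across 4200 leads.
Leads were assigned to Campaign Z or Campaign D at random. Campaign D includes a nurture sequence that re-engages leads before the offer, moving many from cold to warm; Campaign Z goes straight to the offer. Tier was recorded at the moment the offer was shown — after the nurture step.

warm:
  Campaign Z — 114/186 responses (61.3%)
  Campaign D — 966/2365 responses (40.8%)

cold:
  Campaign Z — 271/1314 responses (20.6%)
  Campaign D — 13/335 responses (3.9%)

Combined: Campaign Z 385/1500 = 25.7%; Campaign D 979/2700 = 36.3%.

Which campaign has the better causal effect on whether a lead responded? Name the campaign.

Campaign D

Within every engagement tier level Campaign Z has the higher rate, yet pooled Campaign D does — Simpson's reversal.
Engagement tier is downstream of the campaign. One should not condition on a consequence of treatment, so the overall rates are the right comparison.
Pooled: Campaign Z 25.7% vs Campaign D 36.3%; Campaign D is higher overall.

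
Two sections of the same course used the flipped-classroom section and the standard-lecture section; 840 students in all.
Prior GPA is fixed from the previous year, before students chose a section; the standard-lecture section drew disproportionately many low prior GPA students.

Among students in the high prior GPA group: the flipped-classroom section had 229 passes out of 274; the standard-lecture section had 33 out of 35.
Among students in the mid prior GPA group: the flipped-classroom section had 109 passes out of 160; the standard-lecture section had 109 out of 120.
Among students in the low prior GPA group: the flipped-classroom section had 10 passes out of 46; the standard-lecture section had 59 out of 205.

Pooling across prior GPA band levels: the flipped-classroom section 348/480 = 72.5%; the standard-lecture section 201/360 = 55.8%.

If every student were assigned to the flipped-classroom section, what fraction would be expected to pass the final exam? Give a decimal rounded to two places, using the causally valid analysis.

0.60

The stratified and pooled comparisons disagree (the standard-lecture section wins within each prior GPA band; the flipped-classroom section wins overall), so the answer turns on the causal role of prior GPA band.
Prior GPA band satisfies the back-door criterion: it is not a descendant of the teaching method, and it blocks the spurious path from teaching method to outcome. Adjusting for it (i.e., using the within-prior GPA band rates) gives the causal effect.
Standardising the flipped-classroom section to the population prior GPA band mix: 0.368·229/274 + 0.333·109/160 + 0.299·10/46 = 0.599.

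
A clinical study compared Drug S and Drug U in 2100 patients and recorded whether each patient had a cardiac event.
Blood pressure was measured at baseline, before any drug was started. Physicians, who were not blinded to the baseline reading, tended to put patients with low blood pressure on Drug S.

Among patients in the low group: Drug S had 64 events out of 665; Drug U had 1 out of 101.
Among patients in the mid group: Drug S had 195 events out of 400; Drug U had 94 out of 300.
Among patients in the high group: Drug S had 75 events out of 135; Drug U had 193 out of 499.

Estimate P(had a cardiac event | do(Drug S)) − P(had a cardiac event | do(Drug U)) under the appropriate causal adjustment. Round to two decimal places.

Within every blood pressure level Drug U has the lower rate, yet pooled Drug S does — Simpson's reversal.
Blood pressure differs across drugs for reasons unrelated to any effect of the drug itself, and it separately predicts the outcome — a classic confounder. We must compare within blood pressure levels.
Adjusting over the population distribution of blood pressure: 0.365·(0.096−0.010) + 0.333·(0.487−0.313) + 0.302·(0.556−0.387) = +0.141.

+0.14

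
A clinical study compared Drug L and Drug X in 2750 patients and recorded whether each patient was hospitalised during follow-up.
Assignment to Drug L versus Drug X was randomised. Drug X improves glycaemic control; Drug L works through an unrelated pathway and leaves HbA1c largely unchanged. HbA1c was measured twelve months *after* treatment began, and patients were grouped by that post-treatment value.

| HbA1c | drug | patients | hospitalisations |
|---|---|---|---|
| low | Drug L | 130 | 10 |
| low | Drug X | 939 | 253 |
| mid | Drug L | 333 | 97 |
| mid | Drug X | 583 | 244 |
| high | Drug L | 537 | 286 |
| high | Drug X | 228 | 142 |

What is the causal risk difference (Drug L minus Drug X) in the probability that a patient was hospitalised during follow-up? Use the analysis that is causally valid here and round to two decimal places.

+0.03

The HbA1c-specific comparison favours Drug L throughout, but the pooled figures favour Drug X. The question is whether to condition on HbA1c.
The distribution of HbA1c is itself part of what the drug does — it is an intermediate outcome. Holding it fixed would remove that part of the effect; the total effect is the pooled difference.
The causal difference is the pooled difference: 0.393 − 0.365 = +0.028.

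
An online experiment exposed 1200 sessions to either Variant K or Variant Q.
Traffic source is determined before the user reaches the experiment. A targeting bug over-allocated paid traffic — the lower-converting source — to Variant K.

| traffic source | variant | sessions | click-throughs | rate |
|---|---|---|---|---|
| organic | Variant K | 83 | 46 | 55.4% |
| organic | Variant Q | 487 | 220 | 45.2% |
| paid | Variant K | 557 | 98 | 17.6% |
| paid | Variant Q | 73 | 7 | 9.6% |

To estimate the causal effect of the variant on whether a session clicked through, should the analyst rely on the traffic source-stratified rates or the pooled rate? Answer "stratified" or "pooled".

Traffic source differs across variants for reasons unrelated to any effect of the variant itself, and it separately predicts the outcome — a classic confounder. We must compare within traffic source levels.
Within each level — organic: 55.4% vs 45.2%; paid: 17.6% vs 9.6% — Variant K is higher every time.

stratified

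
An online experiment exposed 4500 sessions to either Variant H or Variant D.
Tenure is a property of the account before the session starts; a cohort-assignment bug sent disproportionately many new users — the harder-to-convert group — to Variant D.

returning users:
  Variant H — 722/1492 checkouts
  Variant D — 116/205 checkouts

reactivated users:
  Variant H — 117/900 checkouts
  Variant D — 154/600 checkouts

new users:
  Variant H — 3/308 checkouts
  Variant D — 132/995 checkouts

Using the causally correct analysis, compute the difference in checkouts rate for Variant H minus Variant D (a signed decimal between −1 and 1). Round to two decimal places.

Nothing the variant does changes user tenure; the imbalance is an allocation artefact. With user tenure also predicting the outcome, the pooled figure is confounded, and the within-stratum comparison is the causal one.
Adjusting over the population distribution of user tenure: 0.377·(0.484−0.566) + 0.333·(0.130−0.257) + 0.290·(0.010−0.133) = -0.109.

-0.11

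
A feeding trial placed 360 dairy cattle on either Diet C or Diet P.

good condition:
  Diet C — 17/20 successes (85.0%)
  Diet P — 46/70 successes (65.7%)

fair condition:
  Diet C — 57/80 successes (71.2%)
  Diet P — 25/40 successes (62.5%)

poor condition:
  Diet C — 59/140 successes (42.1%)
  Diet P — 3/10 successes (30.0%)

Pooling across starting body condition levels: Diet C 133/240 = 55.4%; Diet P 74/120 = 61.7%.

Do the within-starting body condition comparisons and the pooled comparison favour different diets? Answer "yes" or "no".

Within each starting body condition level (good condition 85.0% vs 65.7%; fair condition 71.2% vs 62.5%; poor condition 42.1% vs 30.0%), Diet C has the higher rate every time. Pooled: 55.4% vs 61.7% — Diet P has the higher rate overall. The two comparisons disagree.

yes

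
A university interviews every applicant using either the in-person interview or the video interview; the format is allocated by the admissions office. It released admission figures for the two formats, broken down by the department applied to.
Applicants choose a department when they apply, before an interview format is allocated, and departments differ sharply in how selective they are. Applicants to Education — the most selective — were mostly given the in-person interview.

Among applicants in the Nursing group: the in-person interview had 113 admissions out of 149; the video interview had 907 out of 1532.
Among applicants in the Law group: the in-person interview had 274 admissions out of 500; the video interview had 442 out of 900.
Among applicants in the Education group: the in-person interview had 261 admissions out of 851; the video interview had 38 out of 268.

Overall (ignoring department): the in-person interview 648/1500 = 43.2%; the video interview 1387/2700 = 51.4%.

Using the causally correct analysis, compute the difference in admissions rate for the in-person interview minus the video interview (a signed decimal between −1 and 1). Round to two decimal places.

+0.13

The imbalance in department arose from how applicants were allocated, not from anything the interview format did; and department independently affects the outcome. The pooled gap is confounded — condition on department.
Adjusting over the population distribution of department: 0.400·(0.758−0.592) + 0.333·(0.548−0.491) + 0.266·(0.307−0.142) = +0.129.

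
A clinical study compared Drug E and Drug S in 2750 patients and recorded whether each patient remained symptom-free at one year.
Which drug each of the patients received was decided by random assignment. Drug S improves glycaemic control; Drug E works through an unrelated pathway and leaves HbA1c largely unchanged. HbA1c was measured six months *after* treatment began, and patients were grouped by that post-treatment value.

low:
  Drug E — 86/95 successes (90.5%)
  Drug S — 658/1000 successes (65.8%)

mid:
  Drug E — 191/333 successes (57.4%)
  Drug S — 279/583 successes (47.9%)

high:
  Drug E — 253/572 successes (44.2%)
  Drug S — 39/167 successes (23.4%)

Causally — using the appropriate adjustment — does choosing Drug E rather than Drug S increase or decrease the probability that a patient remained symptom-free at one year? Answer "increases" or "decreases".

Drug E is higher inside every HbA1c stratum but Drug S is higher in aggregate. Whether to stratify depends on how HbA1c relates to the drug.
The distribution of HbA1c is itself part of what the drug does — it is an intermediate outcome. Holding it fixed would remove that part of the effect; the total effect is the pooled difference.
Pooled: Drug E 53.0% vs Drug S 55.8%; Drug S is higher overall.

decreases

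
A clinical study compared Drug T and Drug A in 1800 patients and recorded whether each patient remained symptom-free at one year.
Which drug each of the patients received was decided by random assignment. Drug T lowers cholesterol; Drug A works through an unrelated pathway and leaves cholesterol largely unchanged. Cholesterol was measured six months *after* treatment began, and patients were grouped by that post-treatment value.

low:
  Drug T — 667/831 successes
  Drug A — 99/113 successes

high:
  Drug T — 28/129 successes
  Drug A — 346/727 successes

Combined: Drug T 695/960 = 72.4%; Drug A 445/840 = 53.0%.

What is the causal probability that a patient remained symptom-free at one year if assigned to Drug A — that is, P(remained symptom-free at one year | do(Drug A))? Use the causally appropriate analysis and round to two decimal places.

0.53

The cholesterol-specific comparison favours Drug A throughout, but the pooled figures favour Drug T. The question is whether to condition on cholesterol.
Cholesterol here is a post-treatment variable shaped by the drug; conditioning on it would introduce bias rather than remove it. The overall comparison is the causal one.
So P(outcome | do(Drug A)) is just the pooled rate for Drug A: 445/840 = 0.530.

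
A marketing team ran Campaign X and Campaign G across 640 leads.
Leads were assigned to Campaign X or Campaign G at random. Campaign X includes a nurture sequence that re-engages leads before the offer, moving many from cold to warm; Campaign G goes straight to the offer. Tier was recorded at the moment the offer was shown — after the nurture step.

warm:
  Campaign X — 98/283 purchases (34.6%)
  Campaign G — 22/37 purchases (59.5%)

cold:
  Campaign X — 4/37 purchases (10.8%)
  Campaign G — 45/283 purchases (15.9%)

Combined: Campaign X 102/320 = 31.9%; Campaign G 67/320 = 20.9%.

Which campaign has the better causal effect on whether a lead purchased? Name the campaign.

Engagement tier here is a post-treatment variable shaped by the campaign; conditioning on it would introduce bias rather than remove it. The overall comparison is the causal one.
Pooled: Campaign X 31.9% vs Campaign G 20.9%; Campaign X is higher overall.

Campaign X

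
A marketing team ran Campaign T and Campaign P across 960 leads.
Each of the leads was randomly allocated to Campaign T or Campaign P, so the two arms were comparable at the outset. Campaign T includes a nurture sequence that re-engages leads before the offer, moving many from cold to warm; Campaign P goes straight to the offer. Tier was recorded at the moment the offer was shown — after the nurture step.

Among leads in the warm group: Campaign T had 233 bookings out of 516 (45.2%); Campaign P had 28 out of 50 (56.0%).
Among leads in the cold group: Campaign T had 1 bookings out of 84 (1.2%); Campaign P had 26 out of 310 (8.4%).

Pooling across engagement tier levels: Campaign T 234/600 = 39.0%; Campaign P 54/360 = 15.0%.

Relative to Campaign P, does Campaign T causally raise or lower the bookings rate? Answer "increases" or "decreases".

increases

The stratified and pooled comparisons disagree (Campaign P wins within each engagement tier; Campaign T wins overall), so the answer turns on the causal role of engagement tier.
Engagement tier is downstream of the campaign. One should not condition on a consequence of treatment, so the overall rates are the right comparison.
Pooled: Campaign T 39.0% vs Campaign P 15.0%; Campaign T is higher overall.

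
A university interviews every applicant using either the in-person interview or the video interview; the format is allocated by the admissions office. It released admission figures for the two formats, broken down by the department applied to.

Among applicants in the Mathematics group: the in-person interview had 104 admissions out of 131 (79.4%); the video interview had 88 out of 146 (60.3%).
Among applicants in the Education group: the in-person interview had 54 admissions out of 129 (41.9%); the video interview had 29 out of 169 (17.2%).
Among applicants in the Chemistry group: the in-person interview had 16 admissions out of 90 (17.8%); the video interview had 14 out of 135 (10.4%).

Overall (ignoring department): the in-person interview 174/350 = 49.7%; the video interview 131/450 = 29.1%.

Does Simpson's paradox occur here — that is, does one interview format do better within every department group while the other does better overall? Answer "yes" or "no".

Within each department level (Mathematics 79.4% vs 60.3%; Education 41.9% vs 17.2%; Chemistry 17.8% vs 10.4%), the in-person interview has the higher rate every time. Pooled: 49.7% vs 29.1% — the in-person interview has the higher rate overall. They agree.

no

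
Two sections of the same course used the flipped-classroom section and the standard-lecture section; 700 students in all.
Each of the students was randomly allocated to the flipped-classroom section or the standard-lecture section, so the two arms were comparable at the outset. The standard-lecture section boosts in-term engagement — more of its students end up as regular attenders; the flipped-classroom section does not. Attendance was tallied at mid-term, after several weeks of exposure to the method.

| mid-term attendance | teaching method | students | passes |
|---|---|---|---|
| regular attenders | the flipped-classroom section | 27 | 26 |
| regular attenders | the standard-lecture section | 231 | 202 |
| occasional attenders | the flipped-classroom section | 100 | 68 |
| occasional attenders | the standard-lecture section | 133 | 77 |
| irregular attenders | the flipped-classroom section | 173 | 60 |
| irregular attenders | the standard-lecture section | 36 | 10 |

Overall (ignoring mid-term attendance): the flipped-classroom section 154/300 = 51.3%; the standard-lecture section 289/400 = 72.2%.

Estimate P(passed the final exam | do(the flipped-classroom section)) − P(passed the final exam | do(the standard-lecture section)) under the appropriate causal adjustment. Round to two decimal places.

-0.21

Because the teaching method influences mid-term attendance, mid-term attendance is a post-treatment mediator, not a confounder. Stratifying on it would bias the estimate; the causal effect is the crude pooled difference.
The causal difference is the pooled difference: 0.513 − 0.723 = -0.209.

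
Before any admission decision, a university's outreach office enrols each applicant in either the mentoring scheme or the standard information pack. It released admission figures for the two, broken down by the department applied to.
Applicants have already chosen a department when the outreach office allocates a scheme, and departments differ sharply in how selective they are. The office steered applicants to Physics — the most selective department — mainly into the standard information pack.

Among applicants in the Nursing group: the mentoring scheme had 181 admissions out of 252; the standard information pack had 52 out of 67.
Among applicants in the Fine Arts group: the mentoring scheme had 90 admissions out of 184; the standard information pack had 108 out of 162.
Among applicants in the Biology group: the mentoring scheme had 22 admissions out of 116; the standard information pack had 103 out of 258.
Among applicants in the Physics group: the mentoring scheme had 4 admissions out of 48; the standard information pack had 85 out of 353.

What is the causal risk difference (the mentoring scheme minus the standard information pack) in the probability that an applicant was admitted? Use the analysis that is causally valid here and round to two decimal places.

-0.15

Within every department level the standard information pack has the higher rate, yet pooled the mentoring scheme does — Simpson's reversal.
Here department is a common cause — it drives both which outreach scheme a case falls under and the outcome. The crude comparison mixes populations; the stratum-specific rates are the causally relevant ones.
Adjusting over the population distribution of department: 0.222·(0.718−0.776) + 0.240·(0.489−0.667) + 0.260·(0.190−0.399) + 0.278·(0.083−0.241) = -0.154.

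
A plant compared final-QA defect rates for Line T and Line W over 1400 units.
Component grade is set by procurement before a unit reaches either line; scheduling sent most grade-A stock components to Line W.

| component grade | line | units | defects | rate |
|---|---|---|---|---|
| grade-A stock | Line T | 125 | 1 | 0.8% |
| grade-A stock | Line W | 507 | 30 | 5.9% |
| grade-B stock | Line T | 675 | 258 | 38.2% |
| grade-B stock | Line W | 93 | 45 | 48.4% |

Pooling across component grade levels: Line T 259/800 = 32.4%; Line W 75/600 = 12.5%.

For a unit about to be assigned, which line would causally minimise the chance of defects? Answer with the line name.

The component grade-specific comparison favours Line T throughout, but the pooled figures favour Line W. The question is whether to condition on component grade.
Here component grade is a common cause — it drives both which line a case falls under and the outcome. The crude comparison mixes populations; the stratum-specific rates are the causally relevant ones.
Within each level — grade-A stock: 0.8% vs 5.9%; grade-B stock: 38.2% vs 48.4% — Line T is lower every time.

Line T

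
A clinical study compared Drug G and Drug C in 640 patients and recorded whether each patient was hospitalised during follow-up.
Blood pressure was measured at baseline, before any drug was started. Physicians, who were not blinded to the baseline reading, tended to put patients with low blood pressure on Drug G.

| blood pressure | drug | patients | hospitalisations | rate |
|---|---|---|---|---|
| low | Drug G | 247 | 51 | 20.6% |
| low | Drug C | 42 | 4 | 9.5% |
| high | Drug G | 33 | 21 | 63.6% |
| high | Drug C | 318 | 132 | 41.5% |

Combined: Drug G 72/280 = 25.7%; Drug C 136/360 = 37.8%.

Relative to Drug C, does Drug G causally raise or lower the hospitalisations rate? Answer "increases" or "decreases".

increases

Within every blood pressure level Drug C has the lower rate, yet pooled Drug G does — Simpson's reversal.
Blood pressure is set before the drug has any effect — it is not caused by the drug — and it independently drives the outcome. That makes it a confounder, so the causal comparison is within blood pressure levels.
Within each level — low: 20.6% vs 9.5%; high: 63.6% vs 41.5% — Drug C is lower every time.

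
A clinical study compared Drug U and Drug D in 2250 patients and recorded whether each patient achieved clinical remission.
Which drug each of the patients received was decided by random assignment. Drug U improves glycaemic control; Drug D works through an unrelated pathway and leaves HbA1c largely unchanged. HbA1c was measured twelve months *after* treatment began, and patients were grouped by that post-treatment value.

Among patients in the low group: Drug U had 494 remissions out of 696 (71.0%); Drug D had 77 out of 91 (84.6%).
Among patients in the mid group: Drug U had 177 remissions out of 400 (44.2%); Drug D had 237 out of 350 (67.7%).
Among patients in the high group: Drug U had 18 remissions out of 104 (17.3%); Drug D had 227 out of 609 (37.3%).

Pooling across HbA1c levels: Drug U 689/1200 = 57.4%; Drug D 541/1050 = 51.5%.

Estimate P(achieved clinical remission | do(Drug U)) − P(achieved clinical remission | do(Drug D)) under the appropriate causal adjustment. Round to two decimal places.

Stratifying would compare drugs among patients the drugs themselves sorted into HbA1c groups — a form of selection on an intermediate. The unconditioned pooled rates give the total causal effect.
The causal difference is the pooled difference: 0.574 − 0.515 = +0.059.

+0.06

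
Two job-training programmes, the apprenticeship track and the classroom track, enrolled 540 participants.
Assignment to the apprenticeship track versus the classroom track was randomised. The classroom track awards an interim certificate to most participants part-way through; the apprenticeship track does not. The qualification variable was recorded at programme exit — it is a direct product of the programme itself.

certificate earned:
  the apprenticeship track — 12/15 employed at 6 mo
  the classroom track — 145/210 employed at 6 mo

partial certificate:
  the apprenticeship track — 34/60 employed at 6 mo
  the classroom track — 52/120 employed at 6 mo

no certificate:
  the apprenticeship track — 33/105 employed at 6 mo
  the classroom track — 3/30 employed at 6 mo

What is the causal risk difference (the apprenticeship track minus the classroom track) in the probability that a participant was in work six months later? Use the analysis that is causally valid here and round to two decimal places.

-0.12

Qualification attained during the programme lies on the pathway programme → qualification attained during the programme → outcome, so adjusting for it blocks the indirect effect. For the total causal effect of programme, use the unadjusted pooled rates.
The causal difference is the pooled difference: 0.439 − 0.556 = -0.117.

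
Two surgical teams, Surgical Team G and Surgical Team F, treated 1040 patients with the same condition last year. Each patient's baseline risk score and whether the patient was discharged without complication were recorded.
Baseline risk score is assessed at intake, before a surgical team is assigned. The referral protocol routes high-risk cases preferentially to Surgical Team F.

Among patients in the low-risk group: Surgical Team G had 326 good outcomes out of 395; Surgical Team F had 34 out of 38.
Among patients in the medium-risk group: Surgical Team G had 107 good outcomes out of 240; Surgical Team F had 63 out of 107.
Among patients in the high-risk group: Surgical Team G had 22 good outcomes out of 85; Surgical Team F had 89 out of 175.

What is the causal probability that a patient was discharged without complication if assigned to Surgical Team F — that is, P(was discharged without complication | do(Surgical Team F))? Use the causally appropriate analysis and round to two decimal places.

0.70

Surgical Team F is higher inside every baseline risk score stratum but Surgical Team G is higher in aggregate. Whether to stratify depends on how baseline risk score relates to the surgical team.
Here baseline risk score is a common cause — it drives both which surgical team a case falls under and the outcome. The crude comparison mixes populations; the stratum-specific rates are the causally relevant ones.
Standardising Surgical Team F to the population baseline risk score mix: 0.416·34/38 + 0.334·63/107 + 0.250·89/175 = 0.696.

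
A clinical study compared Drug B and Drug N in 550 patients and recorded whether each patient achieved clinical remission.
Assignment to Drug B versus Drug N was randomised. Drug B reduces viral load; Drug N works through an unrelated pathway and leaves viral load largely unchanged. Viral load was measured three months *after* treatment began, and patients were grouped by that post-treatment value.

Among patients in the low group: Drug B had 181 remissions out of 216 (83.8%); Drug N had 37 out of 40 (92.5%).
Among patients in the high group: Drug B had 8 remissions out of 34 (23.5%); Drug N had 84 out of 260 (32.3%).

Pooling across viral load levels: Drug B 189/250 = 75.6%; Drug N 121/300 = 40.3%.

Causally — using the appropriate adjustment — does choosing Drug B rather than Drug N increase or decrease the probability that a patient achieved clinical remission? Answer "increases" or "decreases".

Viral load is recorded after the drug and is itself shifted by it — it sits on the causal path from drug to outcome. Conditioning on a mediator would strip out part of the effect we want; the pooled comparison gives the total causal effect.
Pooled: Drug B 75.6% vs Drug N 40.3%; Drug B is higher overall.

increases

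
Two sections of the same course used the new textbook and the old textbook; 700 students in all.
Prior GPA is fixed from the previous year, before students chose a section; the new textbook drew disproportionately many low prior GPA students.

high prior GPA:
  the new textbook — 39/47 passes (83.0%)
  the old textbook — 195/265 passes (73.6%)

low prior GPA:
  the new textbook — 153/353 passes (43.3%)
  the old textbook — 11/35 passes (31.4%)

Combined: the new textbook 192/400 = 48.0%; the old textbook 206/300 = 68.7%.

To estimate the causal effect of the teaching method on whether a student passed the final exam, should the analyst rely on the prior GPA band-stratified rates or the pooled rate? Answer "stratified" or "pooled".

The stratified and pooled comparisons disagree (the new textbook wins within each prior GPA band; the old textbook wins overall), so the answer turns on the causal role of prior GPA band.
Prior GPA band is set before the teaching method has any effect — it is not caused by the teaching method — and it independently drives the outcome. That makes it a confounder, so the causal comparison is within prior GPA band levels.
Within each level — high prior GPA: 83.0% vs 73.6%; low prior GPA: 43.3% vs 31.4% — the new textbook is higher every time.

stratified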